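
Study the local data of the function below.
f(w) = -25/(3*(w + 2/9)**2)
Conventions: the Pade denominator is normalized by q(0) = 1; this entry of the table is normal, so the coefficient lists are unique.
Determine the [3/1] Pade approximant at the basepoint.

Taylor coefficients needed (expand at 0): a_0 = -675/4, a_1 = 6075/4, a_2 = -164025/16, a_3 = 492075/8, a_4 = -22143375/64.
Write the denominator as Q(w) = 1 + q1*w. Requiring Q*f - P = O(w^5) with deg P <= 3 kills the coefficients of w^4..w^4 in Q*f:
  w^4: a_4 + q1*a_3 = 0, i.e. -22143375/64 + (492075/8)*q1 = 0.
Solving this linear system: q1 = 45/8.
The numerator is Q*f truncated at degree 3: P0 = a_0 = -675/4; P1 = a_1 + q1*a_0 = 18225/32; P2 = a_2 + q1*a_1 = -54675/32; P3 = a_3 + q1*a_2 = 492075/128.

The Pade approximant has numerator coefficients [-675/4, 18225/32, -54675/32, 492075/128]; denominator coefficients [1, 45/8].


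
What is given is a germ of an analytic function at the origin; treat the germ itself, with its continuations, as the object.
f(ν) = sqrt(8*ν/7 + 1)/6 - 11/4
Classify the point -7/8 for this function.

The point is an algebraic (square-root) branch point.

The term (1/6)*sqrt(1 - ν/(-7/8)) has argument 1 - -7/8/(-7/8) = 0 at -7/8: a square-root (algebraic, two-sheeted) branch point; the remaining terms are analytic or single-valued there.


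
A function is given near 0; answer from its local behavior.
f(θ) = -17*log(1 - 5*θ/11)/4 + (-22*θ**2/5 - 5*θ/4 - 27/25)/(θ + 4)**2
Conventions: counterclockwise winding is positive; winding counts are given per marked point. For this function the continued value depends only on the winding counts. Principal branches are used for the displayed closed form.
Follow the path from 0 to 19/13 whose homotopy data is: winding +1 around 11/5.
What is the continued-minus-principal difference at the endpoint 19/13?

Continued minus principal equals -(17/2)*pi*i.

The rational part is single-valued and drops out of the difference; each branch term changes only by its own monodromy.
(-17/4)*log(1 - θ/(11/5)): each positive loop around 11/5 adds 2*pi*i to the log, so winding +1 contributes (-17/4)*(1)*2*pi*i = -(17/2)*pi*i.
Summing the contributions at θ = 19/13 gives -(17/2)*pi*i.


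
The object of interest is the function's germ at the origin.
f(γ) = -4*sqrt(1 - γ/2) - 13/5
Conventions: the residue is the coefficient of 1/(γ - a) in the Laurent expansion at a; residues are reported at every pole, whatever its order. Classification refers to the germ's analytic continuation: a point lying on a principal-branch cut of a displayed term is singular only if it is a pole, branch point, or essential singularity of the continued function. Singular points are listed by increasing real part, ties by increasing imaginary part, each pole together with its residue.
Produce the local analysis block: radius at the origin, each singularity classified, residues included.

Radius of convergence at 0: 2.
At 2: an algebraic (square-root) branch point.

Branch term (-4)*sqrt(1 - γ/(2)): its argument vanishes at γ = 2, a square-root branch point, modulus 2.
The radius of convergence is the smallest modulus among the singular points: 2.


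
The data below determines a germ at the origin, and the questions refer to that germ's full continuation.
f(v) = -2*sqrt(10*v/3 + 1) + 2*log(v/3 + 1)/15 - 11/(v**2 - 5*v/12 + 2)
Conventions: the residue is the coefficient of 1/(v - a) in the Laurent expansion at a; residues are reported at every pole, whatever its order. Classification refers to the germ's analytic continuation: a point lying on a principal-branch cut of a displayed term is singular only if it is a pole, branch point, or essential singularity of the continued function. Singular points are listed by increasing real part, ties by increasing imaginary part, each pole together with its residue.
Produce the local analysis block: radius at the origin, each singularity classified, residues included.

Denominator factor (v**2 - 5*v/12 + 2): discriminant -1127/144, complex-conjugate roots (5/24) + ((7/24)*sqrt(23))*i and (5/24) - ((7/24)*sqrt(23))*i; poles of order 1, moduli sqrt(2) and sqrt(2).
Branch term (2/15)*log(1 - v/(-3)): its argument vanishes at v = -3, a logarithmic branch point, modulus 3.
Branch term (-2)*sqrt(1 - v/(-3/10)): its argument vanishes at v = -3/10, a square-root branch point, modulus 3/10.
The radius of convergence is the smallest modulus among the singular points: 3/10.
The branch terms are analytic at (5/24) - ((7/24)*sqrt(23))*i and contribute nothing to the residue; only the rational part matters.
The factor v**2 - 5*v/12 + 2 splits as (v - a)(v - a') with a = (5/24) - ((7/24)*sqrt(23))*i, a' = (5/24) + ((7/24)*sqrt(23))*i. At the order-1 pole a set g(v) = (v - a)*(rational part) = [-11] / (v - a').
Simple pole: residue = g(a) at a = (5/24) - ((7/24)*sqrt(23))*i, which is -((132/161)*sqrt(23))*i.
The branch terms are analytic at (5/24) + ((7/24)*sqrt(23))*i and contribute nothing to the residue; only the rational part matters.
The factor v**2 - 5*v/12 + 2 splits as (v - a)(v - a') with a = (5/24) + ((7/24)*sqrt(23))*i, a' = (5/24) - ((7/24)*sqrt(23))*i. At the order-1 pole a set g(v) = (v - a)*(rational part) = [-11] / (v - a').
Simple pole: residue = g(a) at a = (5/24) + ((7/24)*sqrt(23))*i, which is ((132/161)*sqrt(23))*i.
List the singular points by increasing real part (a conjugate pair: the negative imaginary part first).

Radius of convergence at 0: 3/10.
At -3: a logarithmic branch point.
At -3/10: an algebraic (square-root) branch point.
At (5/24) - ((7/24)*sqrt(23))*i: a pole of order 1; residue -((132/161)*sqrt(23))*i.
At (5/24) + ((7/24)*sqrt(23))*i: a pole of order 1; residue ((132/161)*sqrt(23))*i.


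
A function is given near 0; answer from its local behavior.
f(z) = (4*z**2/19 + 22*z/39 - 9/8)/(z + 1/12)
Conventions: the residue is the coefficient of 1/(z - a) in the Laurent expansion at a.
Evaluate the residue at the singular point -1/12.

The residue is -2313/1976.

At the order-1 pole -1/12 set g(z) = (z - (-1/12))*f(z) = 4*z**2/19 + 22*z/39 - 9/8.
Simple pole: residue = g(a) at a = -1/12, which is -2313/1976.


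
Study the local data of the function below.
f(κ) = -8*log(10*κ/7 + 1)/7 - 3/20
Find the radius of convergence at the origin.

The radius of convergence is 7/10.

Branch term (-8/7)*log(1 - κ/(-7/10)): its argument vanishes at κ = -7/10, a logarithmic branch point, modulus 7/10.
The radius of convergence is the smallest modulus among the singular points: 7/10.


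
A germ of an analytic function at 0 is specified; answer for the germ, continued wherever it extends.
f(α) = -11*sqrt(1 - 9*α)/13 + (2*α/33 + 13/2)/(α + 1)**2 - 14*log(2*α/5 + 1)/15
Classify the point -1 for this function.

The denominator factor α + 1 vanishes at -1 and appears to the power 2; the numerator there equals 425/66, nonzero, and no other factor vanishes.
The branch terms are analytic at this point.
Hence a pole whose order is the multiplicity, 2.

The point is a pole of order 2.


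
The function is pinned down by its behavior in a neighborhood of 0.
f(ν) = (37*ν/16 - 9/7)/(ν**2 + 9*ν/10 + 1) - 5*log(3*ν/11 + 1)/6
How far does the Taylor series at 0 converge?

The radius of convergence is 1.

Denominator factor (ν**2 + 9*ν/10 + 1): discriminant -319/100, complex-conjugate roots (-9/20) + ((1/20)*sqrt(319))*i and (-9/20) - ((1/20)*sqrt(319))*i; poles of order 1, moduli 1 and 1.
Branch term (-5/6)*log(1 - ν/(-11/3)): its argument vanishes at ν = -11/3, a logarithmic branch point, modulus 11/3.
The radius of convergence is the smallest modulus among the singular points: 1.


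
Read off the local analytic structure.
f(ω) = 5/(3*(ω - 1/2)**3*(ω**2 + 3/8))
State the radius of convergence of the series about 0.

Denominator factor (ω**2 + 3/8): discriminant -3/2, complex-conjugate roots ((1/4)*sqrt(6))*i and -((1/4)*sqrt(6))*i; poles of order 1, moduli (1/4)*sqrt(6) and (1/4)*sqrt(6).
Denominator factor (ω - 1/2)^3: pole of order 3 at 1/2, modulus 1/2.
The radius of convergence is the smallest modulus among the singular points: 1/2.

The radius of convergence is 1/2.


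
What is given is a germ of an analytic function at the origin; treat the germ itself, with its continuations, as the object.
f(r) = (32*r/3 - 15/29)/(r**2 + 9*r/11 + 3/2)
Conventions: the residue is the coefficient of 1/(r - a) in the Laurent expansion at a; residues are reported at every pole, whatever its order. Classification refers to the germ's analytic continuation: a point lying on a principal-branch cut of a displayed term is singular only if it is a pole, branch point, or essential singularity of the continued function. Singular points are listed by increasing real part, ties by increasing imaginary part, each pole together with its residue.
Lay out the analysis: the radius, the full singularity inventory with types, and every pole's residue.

Denominator factor (r**2 + 9*r/11 + 3/2): discriminant -645/121, complex-conjugate roots (-9/22) + ((1/22)*sqrt(645))*i and (-9/22) - ((1/22)*sqrt(645))*i; poles of order 1, moduli (1/2)*sqrt(6) and (1/2)*sqrt(6).
The radius of convergence is the smallest modulus among the singular points: (1/2)*sqrt(6).
The factor r**2 + 9*r/11 + 3/2 splits as (r - a)(r - a') with a = (-9/22) - ((1/22)*sqrt(645))*i, a' = (-9/22) + ((1/22)*sqrt(645))*i. At the order-1 pole a set g(r) = (r - a)*f(r) = [32*r/3 - 15/29] / (r - a').
Simple pole: residue = g(a) at a = (-9/22) - ((1/22)*sqrt(645))*i, which is (16/3) - ((519/6235)*sqrt(645))*i.
The factor r**2 + 9*r/11 + 3/2 splits as (r - a)(r - a') with a = (-9/22) + ((1/22)*sqrt(645))*i, a' = (-9/22) - ((1/22)*sqrt(645))*i. At the order-1 pole a set g(r) = (r - a)*f(r) = [32*r/3 - 15/29] / (r - a').
Simple pole: residue = g(a) at a = (-9/22) + ((1/22)*sqrt(645))*i, which is (16/3) + ((519/6235)*sqrt(645))*i.
List the singular points by increasing real part (a conjugate pair: the negative imaginary part first).

Radius of convergence at 0: (1/2)*sqrt(6).
At (-9/22) - ((1/22)*sqrt(645))*i: a pole of order 1; residue (16/3) - ((519/6235)*sqrt(645))*i.
At (-9/22) + ((1/22)*sqrt(645))*i: a pole of order 1; residue (16/3) + ((519/6235)*sqrt(645))*i.


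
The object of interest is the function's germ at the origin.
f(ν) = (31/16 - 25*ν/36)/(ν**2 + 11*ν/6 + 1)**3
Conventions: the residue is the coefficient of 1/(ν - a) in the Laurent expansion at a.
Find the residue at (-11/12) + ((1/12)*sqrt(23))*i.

The residue is -((120096/12167)*sqrt(23))*i.

The factor ν**2 + 11*ν/6 + 1 splits as (ν - a)(ν - a') with a = (-11/12) + ((1/12)*sqrt(23))*i, a' = (-11/12) - ((1/12)*sqrt(23))*i. At the order-3 pole a set g(ν) = (ν - a)^3*f(ν) = [31/16 - 25*ν/36] / (ν - a')^3.
Order-3 pole: residue = g''(a)/2; g''((-11/12) + ((1/12)*sqrt(23))*i) = -((240192/12167)*sqrt(23))*i, so the residue is -((120096/12167)*sqrt(23))*i.


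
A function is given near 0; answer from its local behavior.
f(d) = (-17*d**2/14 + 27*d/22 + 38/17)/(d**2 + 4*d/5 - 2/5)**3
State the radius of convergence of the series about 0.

The radius of convergence is -2/5 + (1/5)*sqrt(14).

Denominator factor (d**2 + 4*d/5 - 2/5)^3: discriminant 56/25, real irrational roots -2/5 + (1/5)*sqrt(14) and -2/5 - (1/5)*sqrt(14); poles of order 3, moduli -2/5 + (1/5)*sqrt(14) and 2/5 + (1/5)*sqrt(14).
The radius of convergence is the smallest modulus among the singular points: -2/5 + (1/5)*sqrt(14).


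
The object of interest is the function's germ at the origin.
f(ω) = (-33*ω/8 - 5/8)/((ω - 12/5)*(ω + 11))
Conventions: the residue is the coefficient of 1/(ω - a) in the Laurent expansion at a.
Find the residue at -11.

The residue is -895/268.

At the order-1 pole -11 set g(ω) = (ω - (-11))*f(ω) = (-33*ω/8 - 5/8)/(ω - 12/5).
Simple pole: residue = g(a) at a = -11, which is -895/268.


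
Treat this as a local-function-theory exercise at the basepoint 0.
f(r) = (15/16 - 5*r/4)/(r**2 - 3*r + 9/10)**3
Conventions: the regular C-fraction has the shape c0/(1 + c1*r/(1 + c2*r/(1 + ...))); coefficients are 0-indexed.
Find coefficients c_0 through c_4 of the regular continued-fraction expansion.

The regular C-fraction coefficients are [625/486, -26/3, 113/39, -8245/4407, 79690/186337].

Taylor coefficients (expand at 0): a_0 = 625/486, a_1 = 8125/729, a_2 = 15625/243, a_3 = 2037500/6561, a_4 = 26687500/19683.
c0 = a_0 = 625/486. Peel one level at a time: if S = 1 + c*r/S' with S'(0) = 1, then c is the r-coefficient of S and S' = c*r/(S - 1).
S_1 = c0/f = 1 + (-26/3)*r + (226/9)*r^2 + ...; c1 = -26/3.
S_2 = c1*r/(S_1 - 1) = 1 + (113/39)*r + (8245/1521)*r^2 + ...; c2 = 113/39.
S_3 = c2*r/(S_2 - 1) = 1 + (-8245/4407)*r + (30650/38307)*r^2 + ...; c3 = -8245/4407.
S_4 = c3*r/(S_3 - 1) = 1 + (79690/186337)*r + ...; c4 = 79690/186337.


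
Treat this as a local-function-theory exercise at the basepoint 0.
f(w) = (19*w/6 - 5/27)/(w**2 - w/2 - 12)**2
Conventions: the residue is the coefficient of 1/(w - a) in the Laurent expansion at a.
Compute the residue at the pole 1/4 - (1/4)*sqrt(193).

The factor w**2 - w/2 - 12 splits as (w - a)(w - a') with a = 1/4 - (1/4)*sqrt(193), a' = 1/4 + (1/4)*sqrt(193). At the order-2 pole a set g(w) = (w - a)^2*f(w) = [19*w/6 - 5/27] / (w - a')^2.
Order-2 pole: residue = g'(a); g'(1/4 - (1/4)*sqrt(193)) = (262/1005723)*sqrt(193), so the residue is (262/1005723)*sqrt(193).

The residue is (262/1005723)*sqrt(193).


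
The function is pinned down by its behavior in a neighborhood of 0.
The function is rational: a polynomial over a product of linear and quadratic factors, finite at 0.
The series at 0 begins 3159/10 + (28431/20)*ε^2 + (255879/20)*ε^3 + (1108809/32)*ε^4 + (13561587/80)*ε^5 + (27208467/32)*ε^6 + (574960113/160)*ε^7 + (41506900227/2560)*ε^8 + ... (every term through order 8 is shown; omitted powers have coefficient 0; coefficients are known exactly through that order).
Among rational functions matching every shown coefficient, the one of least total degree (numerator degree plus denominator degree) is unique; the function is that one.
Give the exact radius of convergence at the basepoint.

No rational of total degree below 7 reproduces all 9 coefficients; solving the [0/7] Pade equations on them gives f(ε) = -13/(5*(ε - 2/9)*(ε**2 + ε/2 + 1/3)**3), whose expansion matches every shown term.
Denominator factor (ε**2 + ε/2 + 1/3)^3: discriminant -13/12, complex-conjugate roots (-1/4) + ((1/12)*sqrt(39))*i and (-1/4) - ((1/12)*sqrt(39))*i; poles of order 3, moduli (1/3)*sqrt(3) and (1/3)*sqrt(3).
Denominator factor (ε - 2/9): pole of order 1 at 2/9, modulus 2/9.
The radius of convergence is the smallest modulus among the singular points: 2/9.

The radius of convergence is 2/9.


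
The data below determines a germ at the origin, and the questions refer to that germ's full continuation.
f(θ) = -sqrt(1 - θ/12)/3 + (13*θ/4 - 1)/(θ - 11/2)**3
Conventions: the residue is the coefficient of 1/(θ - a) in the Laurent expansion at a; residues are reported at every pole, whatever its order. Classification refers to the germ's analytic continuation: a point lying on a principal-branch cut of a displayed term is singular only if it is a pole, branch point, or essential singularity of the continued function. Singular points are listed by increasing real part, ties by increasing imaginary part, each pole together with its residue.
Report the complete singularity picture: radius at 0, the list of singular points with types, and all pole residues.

Radius of convergence at 0: 11/2.
At 11/2: a pole of order 3; residue 0.
At 12: an algebraic (square-root) branch point.

Denominator factor (θ - 11/2)^3: pole of order 3 at 11/2, modulus 11/2.
Branch term (-1/3)*sqrt(1 - θ/(12)): its argument vanishes at θ = 12, a square-root branch point, modulus 12.
The radius of convergence is the smallest modulus among the singular points: 11/2.
The branch term is analytic at 11/2 and contributes nothing to the residue; only the rational part matters.
At the order-3 pole 11/2 set g(θ) = (θ - (11/2))^3*(rational part) = 13*θ/4 - 1.
Order-3 pole: residue = g''(a)/2; g''(11/2) = 0, so the residue is 0.
List the singular points by increasing real part (a conjugate pair: the negative imaginary part first).


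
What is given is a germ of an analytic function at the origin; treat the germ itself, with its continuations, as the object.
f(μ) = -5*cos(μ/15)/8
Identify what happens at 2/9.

There is no denominator, hence no pole anywhere.
The factor cos(μ/15) is entire.
So the germ continues analytically to 2/9.

The point is a regular point.


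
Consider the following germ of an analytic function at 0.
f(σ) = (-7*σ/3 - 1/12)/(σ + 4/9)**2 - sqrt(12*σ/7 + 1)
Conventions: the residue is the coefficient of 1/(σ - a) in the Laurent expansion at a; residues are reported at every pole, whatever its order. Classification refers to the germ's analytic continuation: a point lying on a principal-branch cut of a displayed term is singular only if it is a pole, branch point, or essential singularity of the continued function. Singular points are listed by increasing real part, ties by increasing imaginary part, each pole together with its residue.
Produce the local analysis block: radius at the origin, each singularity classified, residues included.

Radius of convergence at 0: 4/9.
At -7/12: an algebraic (square-root) branch point.
At -4/9: a pole of order 2; residue -7/3.

Denominator factor (σ + 4/9)^2: pole of order 2 at -4/9, modulus 4/9.
Branch term (-1)*sqrt(1 - σ/(-7/12)): its argument vanishes at σ = -7/12, a square-root branch point, modulus 7/12.
The radius of convergence is the smallest modulus among the singular points: 4/9.
The branch term is analytic at -4/9 and contributes nothing to the residue; only the rational part matters.
At the order-2 pole -4/9 set g(σ) = (σ - (-4/9))^2*(rational part) = -7*σ/3 - 1/12.
Order-2 pole: residue = g'(a); g'(-4/9) = -7/3, so the residue is -7/3.
List the singular points by increasing real part (a conjugate pair: the negative imaginary part first).


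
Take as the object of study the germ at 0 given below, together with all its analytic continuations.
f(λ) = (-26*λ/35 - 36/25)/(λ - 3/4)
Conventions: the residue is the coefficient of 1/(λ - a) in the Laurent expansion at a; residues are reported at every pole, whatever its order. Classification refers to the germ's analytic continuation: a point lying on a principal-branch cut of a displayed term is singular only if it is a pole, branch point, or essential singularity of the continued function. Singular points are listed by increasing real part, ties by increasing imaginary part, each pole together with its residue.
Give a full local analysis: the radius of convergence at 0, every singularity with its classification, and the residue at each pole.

Denominator factor (λ - 3/4): pole of order 1 at 3/4, modulus 3/4.
The radius of convergence is the smallest modulus among the singular points: 3/4.
At the order-1 pole 3/4 set g(λ) = (λ - (3/4))*f(λ) = -26*λ/35 - 36/25.
Simple pole: residue = g(a) at a = 3/4, which is -699/350.

Radius of convergence at 0: 3/4.
At 3/4: a pole of order 1; residue -699/350.


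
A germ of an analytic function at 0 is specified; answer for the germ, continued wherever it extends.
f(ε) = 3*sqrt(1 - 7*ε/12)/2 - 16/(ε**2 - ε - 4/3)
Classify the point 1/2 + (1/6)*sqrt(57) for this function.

The point is a pole of order 1.

The denominator factor ε**2 - ε - 4/3 vanishes at 1/2 + (1/6)*sqrt(57) and appears to the power 1; the numerator there equals -16, nonzero, and no other factor vanishes.
The branch terms are analytic at this point.
Hence a pole whose order is the multiplicity, 1.


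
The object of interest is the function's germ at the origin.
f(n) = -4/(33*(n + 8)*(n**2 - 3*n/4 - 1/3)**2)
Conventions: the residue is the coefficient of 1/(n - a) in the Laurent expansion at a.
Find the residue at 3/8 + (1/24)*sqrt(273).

The factor n**2 - 3*n/4 - 1/3 splits as (n - a)(n - a') with a = 3/8 + (1/24)*sqrt(273), a' = 3/8 - (1/24)*sqrt(273). At the order-2 pole a set g(n) = (n - a)^2*f(n) = [-4/(33*(n + 8))] / (n - a')^2.
Order-2 pole: residue = g'(a); g'(3/8 + (1/24)*sqrt(273)) = 6/480491 + (2651994/3978945971)*sqrt(273), so the residue is 6/480491 + (2651994/3978945971)*sqrt(273).

The residue is 6/480491 + (2651994/3978945971)*sqrt(273).


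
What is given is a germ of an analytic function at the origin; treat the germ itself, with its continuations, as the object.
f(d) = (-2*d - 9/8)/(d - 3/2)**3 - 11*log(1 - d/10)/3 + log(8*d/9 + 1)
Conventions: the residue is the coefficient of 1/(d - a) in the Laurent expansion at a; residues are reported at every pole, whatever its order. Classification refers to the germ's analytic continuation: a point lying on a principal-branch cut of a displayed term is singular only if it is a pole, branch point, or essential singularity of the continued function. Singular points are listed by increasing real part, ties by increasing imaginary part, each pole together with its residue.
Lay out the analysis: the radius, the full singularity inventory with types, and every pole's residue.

Denominator factor (d - 3/2)^3: pole of order 3 at 3/2, modulus 3/2.
Branch term (1)*log(1 - d/(-9/8)): its argument vanishes at d = -9/8, a logarithmic branch point, modulus 9/8.
Branch term (-11/3)*log(1 - d/(10)): its argument vanishes at d = 10, a logarithmic branch point, modulus 10.
The radius of convergence is the smallest modulus among the singular points: 9/8.
The branch terms are analytic at 3/2 and contribute nothing to the residue; only the rational part matters.
At the order-3 pole 3/2 set g(d) = (d - (3/2))^3*(rational part) = -2*d - 9/8.
Order-3 pole: residue = g''(a)/2; g''(3/2) = 0, so the residue is 0.
List the singular points by increasing real part (a conjugate pair: the negative imaginary part first).

Radius of convergence at 0: 9/8.
At -9/8: a logarithmic branch point.
At 3/2: a pole of order 3; residue 0.
At 10: a logarithmic branch point.


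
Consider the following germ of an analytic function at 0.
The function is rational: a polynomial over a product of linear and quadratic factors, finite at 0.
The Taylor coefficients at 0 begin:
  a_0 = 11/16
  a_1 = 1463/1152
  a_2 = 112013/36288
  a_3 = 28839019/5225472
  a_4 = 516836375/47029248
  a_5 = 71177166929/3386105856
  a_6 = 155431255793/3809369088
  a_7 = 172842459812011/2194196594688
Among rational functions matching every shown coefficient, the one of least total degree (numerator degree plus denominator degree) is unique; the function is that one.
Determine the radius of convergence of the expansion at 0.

No rational of total degree below 4 reproduces all 8 coefficients; solving the [2/2] Pade equations on them gives f(h) = (-3*h**2/7 - 5*h/16 - 1/2)/(h**2 + 8*h/9 - 8/11), whose expansion matches every shown term.
Denominator factor (h**2 + 8*h/9 - 8/11): discriminant 3296/891, real irrational roots -4/9 + (2/99)*sqrt(2266) and -4/9 - (2/99)*sqrt(2266); poles of order 1, moduli -4/9 + (2/99)*sqrt(2266) and 4/9 + (2/99)*sqrt(2266).
The radius of convergence is the smallest modulus among the singular points: -4/9 + (2/99)*sqrt(2266).

The radius of convergence is -4/9 + (2/99)*sqrt(2266).


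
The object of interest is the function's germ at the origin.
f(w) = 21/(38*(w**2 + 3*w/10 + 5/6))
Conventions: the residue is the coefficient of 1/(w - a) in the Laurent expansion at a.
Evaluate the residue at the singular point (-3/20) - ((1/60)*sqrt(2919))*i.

The factor w**2 + 3*w/10 + 5/6 splits as (w - a)(w - a') with a = (-3/20) - ((1/60)*sqrt(2919))*i, a' = (-3/20) + ((1/60)*sqrt(2919))*i. At the order-1 pole a set g(w) = (w - a)*f(w) = [21/38] / (w - a').
Simple pole: residue = g(a) at a = (-3/20) - ((1/60)*sqrt(2919))*i, which is ((15/2641)*sqrt(2919))*i.

The residue is ((15/2641)*sqrt(2919))*i.


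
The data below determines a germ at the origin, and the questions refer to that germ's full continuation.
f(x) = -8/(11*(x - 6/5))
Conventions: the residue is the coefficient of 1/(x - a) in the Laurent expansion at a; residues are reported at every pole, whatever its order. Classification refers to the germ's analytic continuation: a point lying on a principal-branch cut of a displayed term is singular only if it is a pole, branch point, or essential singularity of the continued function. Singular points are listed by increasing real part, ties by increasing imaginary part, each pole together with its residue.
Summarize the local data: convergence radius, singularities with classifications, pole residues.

Radius of convergence at 0: 6/5.
At 6/5: a pole of order 1; residue -8/11.

Denominator factor (x - 6/5): pole of order 1 at 6/5, modulus 6/5.
The radius of convergence is the smallest modulus among the singular points: 6/5.
At the order-1 pole 6/5 set g(x) = (x - (6/5))*f(x) = -8/11.
Simple pole: residue = g(a) at a = 6/5, which is -8/11.


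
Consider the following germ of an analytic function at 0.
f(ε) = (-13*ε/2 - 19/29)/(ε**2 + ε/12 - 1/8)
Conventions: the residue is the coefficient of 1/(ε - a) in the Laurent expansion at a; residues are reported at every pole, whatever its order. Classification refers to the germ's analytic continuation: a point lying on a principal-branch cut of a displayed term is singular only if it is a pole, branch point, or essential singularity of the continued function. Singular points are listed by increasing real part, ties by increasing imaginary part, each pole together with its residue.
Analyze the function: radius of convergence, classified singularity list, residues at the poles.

Denominator factor (ε**2 + ε/12 - 1/8): discriminant 73/144, real irrational roots -1/24 + (1/24)*sqrt(73) and -1/24 - (1/24)*sqrt(73); poles of order 1, moduli -1/24 + (1/24)*sqrt(73) and 1/24 + (1/24)*sqrt(73).
The radius of convergence is the smallest modulus among the singular points: -1/24 + (1/24)*sqrt(73).
The factor ε**2 + ε/12 - 1/8 splits as (ε - a)(ε - a') with a = -1/24 - (1/24)*sqrt(73), a' = -1/24 + (1/24)*sqrt(73). At the order-1 pole a set g(ε) = (ε - a)*f(ε) = [-13*ε/2 - 19/29] / (ε - a').
Simple pole: residue = g(a) at a = -1/24 - (1/24)*sqrt(73), which is -13/4 + (535/8468)*sqrt(73).
The factor ε**2 + ε/12 - 1/8 splits as (ε - a)(ε - a') with a = -1/24 + (1/24)*sqrt(73), a' = -1/24 - (1/24)*sqrt(73). At the order-1 pole a set g(ε) = (ε - a)*f(ε) = [-13*ε/2 - 19/29] / (ε - a').
Simple pole: residue = g(a) at a = -1/24 + (1/24)*sqrt(73), which is -13/4 - (535/8468)*sqrt(73).
List the singular points by increasing real part (a conjugate pair: the negative imaginary part first).

Radius of convergence at 0: -1/24 + (1/24)*sqrt(73).
At -1/24 - (1/24)*sqrt(73): a pole of order 1; residue -13/4 + (535/8468)*sqrt(73).
At -1/24 + (1/24)*sqrt(73): a pole of order 1; residue -13/4 - (535/8468)*sqrt(73).


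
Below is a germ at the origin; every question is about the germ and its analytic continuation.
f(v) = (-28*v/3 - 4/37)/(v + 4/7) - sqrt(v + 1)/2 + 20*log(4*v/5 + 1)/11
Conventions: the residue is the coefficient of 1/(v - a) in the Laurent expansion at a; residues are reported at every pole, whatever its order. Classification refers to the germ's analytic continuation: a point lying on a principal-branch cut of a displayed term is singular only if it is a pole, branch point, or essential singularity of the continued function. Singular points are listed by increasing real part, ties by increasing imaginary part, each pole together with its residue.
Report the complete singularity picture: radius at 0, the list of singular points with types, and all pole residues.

Denominator factor (v + 4/7): pole of order 1 at -4/7, modulus 4/7.
Branch term (-1/2)*sqrt(1 - v/(-1)): its argument vanishes at v = -1, a square-root branch point, modulus 1.
Branch term (20/11)*log(1 - v/(-5/4)): its argument vanishes at v = -5/4, a logarithmic branch point, modulus 5/4.
The radius of convergence is the smallest modulus among the singular points: 4/7.
The branch terms are analytic at -4/7 and contribute nothing to the residue; only the rational part matters.
At the order-1 pole -4/7 set g(v) = (v - (-4/7))*(rational part) = -28*v/3 - 4/37.
Simple pole: residue = g(a) at a = -4/7, which is 580/111.
List the singular points by increasing real part (a conjugate pair: the negative imaginary part first).

Radius of convergence at 0: 4/7.
At -5/4: a logarithmic branch point.
At -1: an algebraic (square-root) branch point.
At -4/7: a pole of order 1; residue 580/111.


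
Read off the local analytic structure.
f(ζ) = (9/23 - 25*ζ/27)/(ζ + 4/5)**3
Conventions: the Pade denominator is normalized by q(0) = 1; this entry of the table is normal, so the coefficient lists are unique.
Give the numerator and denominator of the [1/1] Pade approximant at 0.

Taylor coefficients needed (expand at 0): a_0 = 1125/1472, a_1 = -743125/158976, a_2 = 1478125/105984.
Write the denominator as Q(ζ) = 1 + q1*ζ. Requiring Q*f - P = O(ζ^3) with deg P <= 1 kills the coefficients of ζ^2..ζ^2 in Q*f:
  ζ^2: a_2 + q1*a_1 = 0, i.e. 1478125/105984 + (-743125/158976)*q1 = 0.
Solving this linear system: q1 = 7095/2378.
The numerator is Q*f truncated at degree 1: P0 = a_0 = 1125/1472; P1 = a_1 + q1*a_0 = -452554375/189022464.

The Pade approximant has numerator coefficients [1125/1472, -452554375/189022464]; denominator coefficients [1, 7095/2378].


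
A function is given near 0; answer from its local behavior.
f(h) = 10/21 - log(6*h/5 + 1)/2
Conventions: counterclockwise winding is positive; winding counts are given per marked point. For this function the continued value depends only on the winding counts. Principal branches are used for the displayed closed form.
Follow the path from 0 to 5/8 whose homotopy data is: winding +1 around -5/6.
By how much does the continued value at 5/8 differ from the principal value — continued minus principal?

Continued minus principal equals -pi*i.

The rational part is single-valued and drops out of the difference; each branch term changes only by its own monodromy.
(-1/2)*log(1 - h/(-5/6)): each positive loop around -5/6 adds 2*pi*i to the log, so winding +1 contributes (-1/2)*(1)*2*pi*i = -pi*i.
Summing the contributions at h = 5/8 gives -pi*i.


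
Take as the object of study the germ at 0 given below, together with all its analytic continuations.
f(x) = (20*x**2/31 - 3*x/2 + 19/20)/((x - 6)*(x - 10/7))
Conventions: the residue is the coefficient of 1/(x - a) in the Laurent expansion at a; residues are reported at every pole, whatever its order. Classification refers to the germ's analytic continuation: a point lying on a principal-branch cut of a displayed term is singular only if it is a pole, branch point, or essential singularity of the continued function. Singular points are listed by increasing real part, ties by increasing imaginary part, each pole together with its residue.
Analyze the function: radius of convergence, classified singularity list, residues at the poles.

Denominator factor (x - 6): pole of order 1 at 6, modulus 6.
Denominator factor (x - 10/7): pole of order 1 at 10/7, modulus 10/7.
The radius of convergence is the smallest modulus among the singular points: 10/7.
At the order-1 pole 10/7 set g(x) = (x - (10/7))*f(x) = (20*x**2/31 - 3*x/2 + 19/20)/(x - 6).
Simple pole: residue = g(a) at a = 10/7, which is -3761/138880.
At the order-1 pole 6 set g(x) = (x - (6))*f(x) = (20*x**2/31 - 3*x/2 + 19/20)/(x - 10/7).
Simple pole: residue = g(a) at a = 6, which is 65863/19840.
List the singular points by increasing real part (a conjugate pair: the negative imaginary part first).

Radius of convergence at 0: 10/7.
At 10/7: a pole of order 1; residue -3761/138880.
At 6: a pole of order 1; residue 65863/19840.


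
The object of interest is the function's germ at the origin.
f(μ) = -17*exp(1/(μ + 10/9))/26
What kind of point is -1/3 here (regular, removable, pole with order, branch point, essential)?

There is no denominator, hence no pole anywhere.
The essential point of exp(1/(μ - (-10/9))) is -10/9, not -1/3.
So the germ continues analytically to -1/3.

The point is a regular point.


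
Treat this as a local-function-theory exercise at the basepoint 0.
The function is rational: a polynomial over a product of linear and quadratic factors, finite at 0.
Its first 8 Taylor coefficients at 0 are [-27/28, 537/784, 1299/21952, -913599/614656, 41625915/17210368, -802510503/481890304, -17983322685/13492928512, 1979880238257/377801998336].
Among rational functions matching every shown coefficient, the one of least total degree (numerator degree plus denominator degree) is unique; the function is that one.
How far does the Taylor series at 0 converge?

No rational of total degree below 4 reproduces all 8 coefficients; solving the [1/3] Pade equations on them gives f(ξ) = (11*ξ/14 + 9/7)/((ξ - 7/3)*(ξ**2 + ξ + 4/7)), whose expansion matches every shown term.
Denominator factor (ξ - 7/3): pole of order 1 at 7/3, modulus 7/3.
Denominator factor (ξ**2 + ξ + 4/7): discriminant -9/7, complex-conjugate roots (-1/2) + ((3/14)*sqrt(7))*i and (-1/2) - ((3/14)*sqrt(7))*i; poles of order 1, moduli (2/7)*sqrt(7) and (2/7)*sqrt(7).
The radius of convergence is the smallest modulus among the singular points: (2/7)*sqrt(7).

The radius of convergence is (2/7)*sqrt(7).


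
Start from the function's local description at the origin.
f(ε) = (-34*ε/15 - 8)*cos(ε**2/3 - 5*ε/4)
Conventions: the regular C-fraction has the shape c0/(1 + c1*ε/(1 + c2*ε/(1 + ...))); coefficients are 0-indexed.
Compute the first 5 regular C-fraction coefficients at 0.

Taylor coefficients (expand at 0): a_0 = -8, a_1 = -34/15, a_2 = 25/4, a_3 = -25/16, a_4 = -1009/768.
c0 = a_0 = -8. Peel one level at a time: if S = 1 + c*ε/S' with S'(0) = 1, then c is the ε-coefficient of S and S' = c*ε/(S - 1).
S_1 = c0/f = 1 + (-17/60)*ε + (6203/7200)*ε^2 + ...; c1 = -17/60.
S_2 = c1*ε/(S_1 - 1) = 1 + (6203/2040)*ε + (127875/18496)*ε^2 + ...; c2 = 6203/2040.
S_3 = c2*ε/(S_2 - 1) = 1 + (-1918125/843608)*ε + (-699181725/2462541376)*ε^2 + ...; c3 = -1918125/843608.
S_4 = c3*ε/(S_3 - 1) = 1 + (-14407381/115375800)*ε + ...; c4 = -14407381/115375800.

The regular C-fraction coefficients are [-8, -17/60, 6203/2040, -1918125/843608, -14407381/115375800].


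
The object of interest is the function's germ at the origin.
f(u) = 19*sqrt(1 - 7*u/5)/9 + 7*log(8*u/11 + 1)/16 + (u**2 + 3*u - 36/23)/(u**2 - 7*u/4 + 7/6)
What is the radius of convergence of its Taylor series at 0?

Denominator factor (u**2 - 7*u/4 + 7/6): discriminant -77/48, complex-conjugate roots (7/8) + ((1/24)*sqrt(231))*i and (7/8) - ((1/24)*sqrt(231))*i; poles of order 1, moduli (1/6)*sqrt(42) and (1/6)*sqrt(42).
Branch term (19/9)*sqrt(1 - u/(5/7)): its argument vanishes at u = 5/7, a square-root branch point, modulus 5/7.
Branch term (7/16)*log(1 - u/(-11/8)): its argument vanishes at u = -11/8, a logarithmic branch point, modulus 11/8.
The radius of convergence is the smallest modulus among the singular points: 5/7.

The radius of convergence is 5/7.


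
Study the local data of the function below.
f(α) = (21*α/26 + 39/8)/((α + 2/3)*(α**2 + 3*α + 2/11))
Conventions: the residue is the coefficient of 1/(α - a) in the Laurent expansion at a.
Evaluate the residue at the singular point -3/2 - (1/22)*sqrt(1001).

The factor α**2 + 3*α + 2/11 splits as (α - a)(α - a') with a = -3/2 - (1/22)*sqrt(1001), a' = -3/2 + (1/22)*sqrt(1001). At the order-1 pole a set g(α) = (α - a)*f(α) = [(21*α/26 + 39/8)/(α + 2/3)] / (α - a').
Simple pole: residue = g(a) at a = -3/2 - (1/22)*sqrt(1001), which is 44649/28288 - (97263/2574208)*sqrt(1001).

The residue is 44649/28288 - (97263/2574208)*sqrt(1001).


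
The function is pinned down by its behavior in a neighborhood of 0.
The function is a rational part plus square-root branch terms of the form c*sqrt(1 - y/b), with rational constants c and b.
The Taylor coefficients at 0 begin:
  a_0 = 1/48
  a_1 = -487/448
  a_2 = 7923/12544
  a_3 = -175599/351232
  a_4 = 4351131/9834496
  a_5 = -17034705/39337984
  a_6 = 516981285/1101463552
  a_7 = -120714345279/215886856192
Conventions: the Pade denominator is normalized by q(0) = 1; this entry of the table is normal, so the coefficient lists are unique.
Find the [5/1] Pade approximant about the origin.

The Pade approximant has numerator coefficients [1/48, -626819/588854, -1126581/2060989, 2663883/14426923, -10043622/100988461, 32881383/706919227]; denominator coefficients [1, 1276497/1177708].

Taylor coefficients needed (read off): a_0 = 1/48, a_1 = -487/448, a_2 = 7923/12544, a_3 = -175599/351232, a_4 = 4351131/9834496, a_5 = -17034705/39337984, a_6 = 516981285/1101463552.
Write the denominator as Q(y) = 1 + q1*y. Requiring Q*f - P = O(y^7) with deg P <= 5 kills the coefficients of y^6..y^6 in Q*f:
  y^6: a_6 + q1*a_5 = 0, i.e. 516981285/1101463552 + (-17034705/39337984)*q1 = 0.
Solving this linear system: q1 = 1276497/1177708.
The numerator is Q*f truncated at degree 5: P0 = a_0 = 1/48; P1 = a_1 + q1*a_0 = -626819/588854; P2 = a_2 + q1*a_1 = -1126581/2060989; P3 = a_3 + q1*a_2 = 2663883/14426923; P4 = a_4 + q1*a_3 = -10043622/100988461; P5 = a_5 + q1*a_4 = 32881383/706919227.


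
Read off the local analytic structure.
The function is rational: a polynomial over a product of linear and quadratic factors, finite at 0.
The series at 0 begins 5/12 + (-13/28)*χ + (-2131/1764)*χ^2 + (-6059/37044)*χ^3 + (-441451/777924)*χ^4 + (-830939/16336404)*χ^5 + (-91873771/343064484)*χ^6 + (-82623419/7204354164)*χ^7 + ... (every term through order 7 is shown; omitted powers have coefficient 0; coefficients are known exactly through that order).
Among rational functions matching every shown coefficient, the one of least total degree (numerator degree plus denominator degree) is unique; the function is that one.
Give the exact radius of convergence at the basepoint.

The radius of convergence is 7/5.

No rational of total degree below 4 reproduces all 8 coefficients; solving the [2/2] Pade equations on them gives f(χ) = (3*χ**2 + 14*χ/15 - 7/8)/((χ - 3/2)*(χ + 7/5)), whose expansion matches every shown term.
Denominator factor (χ + 7/5): pole of order 1 at -7/5, modulus 7/5.
Denominator factor (χ - 3/2): pole of order 1 at 3/2, modulus 3/2.
The radius of convergence is the smallest modulus among the singular points: 7/5.


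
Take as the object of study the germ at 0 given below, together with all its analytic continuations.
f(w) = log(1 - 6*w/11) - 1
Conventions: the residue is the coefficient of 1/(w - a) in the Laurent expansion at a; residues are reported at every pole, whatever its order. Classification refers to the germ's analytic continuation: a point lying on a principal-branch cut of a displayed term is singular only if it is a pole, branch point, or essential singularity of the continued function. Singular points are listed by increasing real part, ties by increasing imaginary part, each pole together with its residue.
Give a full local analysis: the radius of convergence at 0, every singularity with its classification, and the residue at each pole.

Radius of convergence at 0: 11/6.
At 11/6: a logarithmic branch point.

Branch term (1)*log(1 - w/(11/6)): its argument vanishes at w = 11/6, a logarithmic branch point, modulus 11/6.
The radius of convergence is the smallest modulus among the singular points: 11/6.


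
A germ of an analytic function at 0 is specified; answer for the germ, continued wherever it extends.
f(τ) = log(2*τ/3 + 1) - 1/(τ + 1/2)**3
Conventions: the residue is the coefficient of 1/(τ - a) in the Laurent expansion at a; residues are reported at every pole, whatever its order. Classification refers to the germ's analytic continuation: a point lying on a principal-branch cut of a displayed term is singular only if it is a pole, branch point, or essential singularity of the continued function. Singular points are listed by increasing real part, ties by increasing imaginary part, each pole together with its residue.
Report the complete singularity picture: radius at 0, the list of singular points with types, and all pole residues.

Radius of convergence at 0: 1/2.
At -3/2: a logarithmic branch point.
At -1/2: a pole of order 3; residue 0.

Denominator factor (τ + 1/2)^3: pole of order 3 at -1/2, modulus 1/2.
Branch term (1)*log(1 - τ/(-3/2)): its argument vanishes at τ = -3/2, a logarithmic branch point, modulus 3/2.
The radius of convergence is the smallest modulus among the singular points: 1/2.
The branch term is analytic at -1/2 and contributes nothing to the residue; only the rational part matters.
At the order-3 pole -1/2 set g(τ) = (τ - (-1/2))^3*(rational part) = -1.
Order-3 pole: residue = g''(a)/2; g''(-1/2) = 0, so the residue is 0.
List the singular points by increasing real part (a conjugate pair: the negative imaginary part first).
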